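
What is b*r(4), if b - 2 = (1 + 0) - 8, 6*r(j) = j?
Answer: -10/3 ≈ -3.3333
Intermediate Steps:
r(j) = j/6
b = -5 (b = 2 + ((1 + 0) - 8) = 2 + (1 - 8) = 2 - 7 = -5)
b*r(4) = -5*4/6 = -5*⅔ = -10/3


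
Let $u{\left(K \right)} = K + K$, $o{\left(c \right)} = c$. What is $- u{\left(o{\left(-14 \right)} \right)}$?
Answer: $28$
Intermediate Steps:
$u{\left(K \right)} = 2 K$
$- u{\left(o{\left(-14 \right)} \right)} = - 2 \left(-14\right) = \left(-1\right) \left(-28\right) = 28$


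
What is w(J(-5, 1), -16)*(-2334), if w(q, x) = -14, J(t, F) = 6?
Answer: 32676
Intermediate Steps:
w(J(-5, 1), -16)*(-2334) = -14*(-2334) = 32676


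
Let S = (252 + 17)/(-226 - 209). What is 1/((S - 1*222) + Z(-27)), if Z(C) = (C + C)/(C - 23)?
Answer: -2175/481846 ≈ -0.0045139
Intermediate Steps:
S = -269/435 (S = 269/(-435) = 269*(-1/435) = -269/435 ≈ -0.61839)
Z(C) = 2*C/(-23 + C) (Z(C) = (2*C)/(-23 + C) = 2*C/(-23 + C))
1/((S - 1*222) + Z(-27)) = 1/((-269/435 - 1*222) + 2*(-27)/(-23 - 27)) = 1/((-269/435 - 222) + 2*(-27)/(-50)) = 1/(-96839/435 + 2*(-27)*(-1/50)) = 1/(-96839/435 + 27/25) = 1/(-481846/2175) = -2175/481846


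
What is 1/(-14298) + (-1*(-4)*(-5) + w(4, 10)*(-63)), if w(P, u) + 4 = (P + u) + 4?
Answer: -12896797/14298 ≈ -902.00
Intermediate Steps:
w(P, u) = P + u (w(P, u) = -4 + ((P + u) + 4) = -4 + (4 + P + u) = P + u)
1/(-14298) + (-1*(-4)*(-5) + w(4, 10)*(-63)) = 1/(-14298) + (-1*(-4)*(-5) + (4 + 10)*(-63)) = -1/14298 + (4*(-5) + 14*(-63)) = -1/14298 + (-20 - 882) = -1/14298 - 902 = -12896797/14298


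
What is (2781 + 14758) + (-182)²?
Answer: 50663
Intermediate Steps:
(2781 + 14758) + (-182)² = 17539 + 33124 = 50663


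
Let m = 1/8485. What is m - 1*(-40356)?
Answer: 342420661/8485 ≈ 40356.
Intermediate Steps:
m = 1/8485 ≈ 0.00011786
m - 1*(-40356) = 1/8485 - 1*(-40356) = 1/8485 + 40356 = 342420661/8485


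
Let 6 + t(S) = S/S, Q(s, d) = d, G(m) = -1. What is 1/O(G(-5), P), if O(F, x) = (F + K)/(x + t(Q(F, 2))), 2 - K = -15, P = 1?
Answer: -1/4 ≈ -0.25000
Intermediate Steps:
K = 17 (K = 2 - 1*(-15) = 2 + 15 = 17)
t(S) = -5 (t(S) = -6 + S/S = -6 + 1 = -5)
O(F, x) = (17 + F)/(-5 + x) (O(F, x) = (F + 17)/(x - 5) = (17 + F)/(-5 + x))
1/O(G(-5), P) = 1/((17 - 1)/(-5 + 1)) = 1/(16/(-4)) = 1/(-1/4*16) = 1/(-4) = -1/4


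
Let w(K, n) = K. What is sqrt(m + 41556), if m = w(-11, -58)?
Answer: sqrt(41545) ≈ 203.83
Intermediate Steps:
m = -11
sqrt(m + 41556) = sqrt(-11 + 41556) = sqrt(41545)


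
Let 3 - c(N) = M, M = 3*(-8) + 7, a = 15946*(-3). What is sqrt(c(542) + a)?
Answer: I*sqrt(47818) ≈ 218.67*I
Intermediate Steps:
a = -47838
M = -17 (M = -24 + 7 = -17)
c(N) = 20 (c(N) = 3 - 1*(-17) = 3 + 17 = 20)
sqrt(c(542) + a) = sqrt(20 - 47838) = sqrt(-47818) = I*sqrt(47818)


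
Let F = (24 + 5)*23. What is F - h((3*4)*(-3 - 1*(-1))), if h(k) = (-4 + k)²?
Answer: -117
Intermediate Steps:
F = 667 (F = 29*23 = 667)
F - h((3*4)*(-3 - 1*(-1))) = 667 - (-4 + (3*4)*(-3 - 1*(-1)))² = 667 - (-4 + 12*(-3 + 1))² = 667 - (-4 + 12*(-2))² = 667 - (-4 - 24)² = 667 - 1*(-28)² = 667 - 1*784 = 667 - 784 = -117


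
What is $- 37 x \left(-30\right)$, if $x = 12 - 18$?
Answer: $-6660$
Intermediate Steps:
$x = -6$
$- 37 x \left(-30\right) = \left(-37\right) \left(-6\right) \left(-30\right) = 222 \left(-30\right) = -6660$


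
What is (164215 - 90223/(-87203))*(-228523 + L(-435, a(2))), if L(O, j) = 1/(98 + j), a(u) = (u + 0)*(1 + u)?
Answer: -85084457345014347/2267278 ≈ -3.7527e+10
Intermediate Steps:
a(u) = u*(1 + u)
(164215 - 90223/(-87203))*(-228523 + L(-435, a(2))) = (164215 - 90223/(-87203))*(-228523 + 1/(98 + 2*(1 + 2))) = (164215 - 90223*(-1/87203))*(-228523 + 1/(98 + 2*3)) = (164215 + 90223/87203)*(-228523 + 1/(98 + 6)) = 14320130868*(-228523 + 1/104)/87203 = (14320130868/87203)*(-23766391/104) = -85084457345014347/2267278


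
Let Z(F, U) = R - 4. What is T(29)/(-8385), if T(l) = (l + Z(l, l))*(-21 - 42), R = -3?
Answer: 462/2795 ≈ 0.16530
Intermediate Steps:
Z(F, U) = -7 (Z(F, U) = -3 - 4 = -7)
T(l) = 441 - 63*l (T(l) = (l - 7)*(-21 - 42) = (-7 + l)*(-63) = 441 - 63*l)
T(29)/(-8385) = (441 - 63*29)/(-8385) = (441 - 1827)*(-1/8385) = -1386*(-1/8385) = 462/2795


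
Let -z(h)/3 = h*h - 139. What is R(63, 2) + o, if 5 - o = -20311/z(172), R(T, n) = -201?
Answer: -17333971/88335 ≈ -196.23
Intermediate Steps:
z(h) = 417 - 3*h² (z(h) = -3*(h*h - 139) = -3*(h² - 139) = -3*(-139 + h²) = 417 - 3*h²)
o = 421364/88335 (o = 5 - (-20311)/(417 - 3*172²) = 5 - (-20311)/(417 - 3*29584) = 5 - (-20311)/(417 - 88752) = 5 - (-20311)/(-88335) = 5 - (-20311)*(-1)/88335 = 5 - 1*20311/88335 = 5 - 20311/88335 = 421364/88335 ≈ 4.7701)
R(63, 2) + o = -201 + 421364/88335 = -17333971/88335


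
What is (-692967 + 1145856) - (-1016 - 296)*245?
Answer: 774329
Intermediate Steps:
(-692967 + 1145856) - (-1016 - 296)*245 = 452889 - (-1312)*245 = 452889 - 1*(-321440) = 452889 + 321440 = 774329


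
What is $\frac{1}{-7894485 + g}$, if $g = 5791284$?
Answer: $- \frac{1}{2103201} \approx -4.7547 \cdot 10^{-7}$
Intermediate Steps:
$\frac{1}{-7894485 + g} = \frac{1}{-7894485 + 5791284} = \frac{1}{-2103201} = - \frac{1}{2103201}$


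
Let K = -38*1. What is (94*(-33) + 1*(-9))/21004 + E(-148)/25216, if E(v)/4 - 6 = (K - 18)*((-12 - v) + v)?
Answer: -671379/16551152 ≈ -0.040564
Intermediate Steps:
K = -38
E(v) = 2712 (E(v) = 24 + 4*((-38 - 18)*((-12 - v) + v)) = 24 + 4*(-56*(-12)) = 24 + 4*672 = 24 + 2688 = 2712)
(94*(-33) + 1*(-9))/21004 + E(-148)/25216 = (94*(-33) + 1*(-9))/21004 + 2712/25216 = (-3102 - 9)*(1/21004) + 2712*(1/25216) = -3111*1/21004 + 339/3152 = -3111/21004 + 339/3152 = -671379/16551152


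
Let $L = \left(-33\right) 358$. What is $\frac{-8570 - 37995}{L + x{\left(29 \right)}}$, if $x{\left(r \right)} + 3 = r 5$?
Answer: $\frac{46565}{11672} \approx 3.9895$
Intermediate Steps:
$L = -11814$
$x{\left(r \right)} = -3 + 5 r$ ($x{\left(r \right)} = -3 + r 5 = -3 + 5 r$)
$\frac{-8570 - 37995}{L + x{\left(29 \right)}} = \frac{-8570 - 37995}{-11814 + \left(-3 + 5 \cdot 29\right)} = - \frac{46565}{-11814 + \left(-3 + 145\right)} = - \frac{46565}{-11814 + 142} = - \frac{46565}{-11672} = \left(-46565\right) \left(- \frac{1}{11672}\right) = \frac{46565}{11672}$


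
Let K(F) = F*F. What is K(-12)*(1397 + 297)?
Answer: 243936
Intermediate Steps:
K(F) = F²
K(-12)*(1397 + 297) = (-12)²*(1397 + 297) = 144*1694 = 243936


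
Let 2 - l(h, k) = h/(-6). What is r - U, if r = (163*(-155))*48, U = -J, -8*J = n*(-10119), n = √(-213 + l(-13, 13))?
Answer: -1212720 + 3373*I*√7674/16 ≈ -1.2127e+6 + 18467.0*I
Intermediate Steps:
l(h, k) = 2 + h/6 (l(h, k) = 2 - h/(-6) = 2 - h*(-1)/6 = 2 - (-1)*h/6 = 2 + h/6)
n = I*√7674/6 (n = √(-213 + (2 + (⅙)*(-13))) = √(-213 + (2 - 13/6)) = √(-213 - ⅙) = √(-1279/6) = I*√7674/6 ≈ 14.6*I)
J = 3373*I*√7674/16 (J = -I*√7674/6*(-10119)/8 = -(-3373)*I*√7674/16 = 3373*I*√7674/16 ≈ 18467.0*I)
U = -3373*I*√7674/16 ≈ -18467.0*I
r = -1212720 (r = -25265*48 = -1212720)
r - U = -1212720 - (-3373)*I*√7674/16 = -1212720 + 3373*I*√7674/16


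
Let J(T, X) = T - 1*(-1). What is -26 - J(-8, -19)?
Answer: -19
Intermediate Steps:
J(T, X) = 1 + T (J(T, X) = T + 1 = 1 + T)
-26 - J(-8, -19) = -26 - (1 - 8) = -26 - 1*(-7) = -26 + 7 = -19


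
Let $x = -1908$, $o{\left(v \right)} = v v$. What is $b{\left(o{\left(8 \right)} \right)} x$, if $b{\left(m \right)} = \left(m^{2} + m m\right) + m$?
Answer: $-15752448$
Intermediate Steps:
$o{\left(v \right)} = v^{2}$
$b{\left(m \right)} = m + 2 m^{2}$ ($b{\left(m \right)} = \left(m^{2} + m^{2}\right) + m = 2 m^{2} + m = m + 2 m^{2}$)
$b{\left(o{\left(8 \right)} \right)} x = 8^{2} \left(1 + 2 \cdot 8^{2}\right) \left(-1908\right) = 64 \left(1 + 2 \cdot 64\right) \left(-1908\right) = 64 \left(1 + 128\right) \left(-1908\right) = 64 \cdot 129 \left(-1908\right) = 8256 \left(-1908\right) = -15752448$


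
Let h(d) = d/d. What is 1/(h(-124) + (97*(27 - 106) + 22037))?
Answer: 1/14375 ≈ 6.9565e-5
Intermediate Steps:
h(d) = 1
1/(h(-124) + (97*(27 - 106) + 22037)) = 1/(1 + (97*(27 - 106) + 22037)) = 1/(1 + (97*(-79) + 22037)) = 1/(1 + (-7663 + 22037)) = 1/(1 + 14374) = 1/14375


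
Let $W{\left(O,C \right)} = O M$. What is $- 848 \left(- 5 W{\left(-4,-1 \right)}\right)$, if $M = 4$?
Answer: $-67840$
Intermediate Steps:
$W{\left(O,C \right)} = 4 O$ ($W{\left(O,C \right)} = O 4 = 4 O$)
$- 848 \left(- 5 W{\left(-4,-1 \right)}\right) = - 848 \left(- 5 \cdot 4 \left(-4\right)\right) = - 848 \left(\left(-5\right) \left(-16\right)\right) = \left(-848\right) 80 = -67840$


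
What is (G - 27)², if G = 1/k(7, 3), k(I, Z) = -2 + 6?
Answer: 11449/16 ≈ 715.56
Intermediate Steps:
k(I, Z) = 4
G = ¼ (G = 1/4 = ¼ ≈ 0.25000)
(G - 27)² = (¼ - 27)² = (-107/4)² = 11449/16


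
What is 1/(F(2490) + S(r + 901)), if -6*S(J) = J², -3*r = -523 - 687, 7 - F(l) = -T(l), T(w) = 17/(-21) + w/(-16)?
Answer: -1512/428949877 ≈ -3.5249e-6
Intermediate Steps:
T(w) = -17/21 - w/16 (T(w) = 17*(-1/21) + w*(-1/16) = -17/21 - w/16)
F(l) = 130/21 - l/16 (F(l) = 7 - (-1)*(-17/21 - l/16) = 7 - (17/21 + l/16) = 7 + (-17/21 - l/16) = 130/21 - l/16)
r = 1210/3 (r = -(-523 - 687)/3 = -⅓*(-1210) = 1210/3 ≈ 403.33)
S(J) = -J²/6
1/(F(2490) + S(r + 901)) = 1/((130/21 - 1/16*2490) - (1210/3 + 901)²/6) = 1/((130/21 - 1245/8) - (3913/3)²/6) = 1/(-25105/168 - ⅙*15311569/9) = 1/(-25105/168 - 15311569/54) = 1/(-428949877/1512) = -1512/428949877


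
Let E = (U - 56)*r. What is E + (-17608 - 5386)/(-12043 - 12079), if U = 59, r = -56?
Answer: -2014751/12061 ≈ -167.05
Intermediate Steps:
E = -168 (E = (59 - 56)*(-56) = 3*(-56) = -168)
E + (-17608 - 5386)/(-12043 - 12079) = -168 + (-17608 - 5386)/(-12043 - 12079) = -168 - 22994/(-24122) = -168 - 22994*(-1/24122) = -168 + 11497/12061 = -2014751/12061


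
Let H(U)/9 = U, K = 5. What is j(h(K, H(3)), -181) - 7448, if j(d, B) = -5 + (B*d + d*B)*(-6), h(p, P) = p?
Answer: 3407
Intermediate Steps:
H(U) = 9*U
j(d, B) = -5 - 12*B*d (j(d, B) = -5 + (B*d + B*d)*(-6) = -5 + (2*B*d)*(-6) = -5 - 12*B*d)
j(h(K, H(3)), -181) - 7448 = (-5 - 12*(-181)*5) - 7448 = (-5 + 10860) - 7448 = 10855 - 7448 = 3407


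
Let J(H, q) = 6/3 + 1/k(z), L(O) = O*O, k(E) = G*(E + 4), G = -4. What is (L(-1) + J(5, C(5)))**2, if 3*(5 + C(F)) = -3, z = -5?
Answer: 169/16 ≈ 10.563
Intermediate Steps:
C(F) = -6 (C(F) = -5 + (1/3)*(-3) = -5 - 1 = -6)
k(E) = -16 - 4*E (k(E) = -4*(E + 4) = -4*(4 + E) = -16 - 4*E)
L(O) = O**2
J(H, q) = 9/4 (J(H, q) = 6/3 + 1/(-16 - 4*(-5)) = 6*(1/3) + 1/(-16 + 20) = 2 + 1/4 = 9/4)
(L(-1) + J(5, C(5)))**2 = ((-1)**2 + 9/4)**2 = (1 + 9/4)**2 = (13/4)**2 = 169/16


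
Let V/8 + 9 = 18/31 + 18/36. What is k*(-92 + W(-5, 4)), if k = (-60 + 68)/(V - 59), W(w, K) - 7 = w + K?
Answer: 21328/3793 ≈ 5.6230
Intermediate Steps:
V = -1964/31 (V = -72 + 8*(18/31 + 18/36) = -72 + 8*(18*(1/31) + 18*(1/36)) = -72 + 8*(18/31 + ½) = -72 + 8*(67/62) = -72 + 268/31 = -1964/31 ≈ -63.355)
W(w, K) = 7 + K + w (W(w, K) = 7 + (w + K) = 7 + (K + w) = 7 + K + w)
k = -248/3793 (k = (-60 + 68)/(-1964/31 - 59) = 8/(-3793/31) = 8*(-31/3793) = -248/3793 ≈ -0.065384)
k*(-92 + W(-5, 4)) = -248*(-92 + (7 + 4 - 5))/3793 = -248*(-92 + 6)/3793 = -248/3793*(-86) = 21328/3793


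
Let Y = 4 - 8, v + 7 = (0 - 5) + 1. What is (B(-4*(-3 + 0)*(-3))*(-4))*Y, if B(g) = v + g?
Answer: -752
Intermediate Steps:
v = -11 (v = -7 + ((0 - 5) + 1) = -7 + (-5 + 1) = -7 - 4 = -11)
Y = -4
B(g) = -11 + g
(B(-4*(-3 + 0)*(-3))*(-4))*Y = ((-11 - 4*(-3 + 0)*(-3))*(-4))*(-4) = ((-11 - 4*(-3)*(-3))*(-4))*(-4) = ((-11 + 12*(-3))*(-4))*(-4) = ((-11 - 36)*(-4))*(-4) = -47*(-4)*(-4) = 188*(-4) = -752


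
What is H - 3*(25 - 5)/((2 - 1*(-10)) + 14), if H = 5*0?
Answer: -30/13 ≈ -2.3077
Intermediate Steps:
H = 0
H - 3*(25 - 5)/((2 - 1*(-10)) + 14) = 0 - 3*(25 - 5)/((2 - 1*(-10)) + 14) = 0 - 60/((2 + 10) + 14) = 0 - 60/(12 + 14) = 0 - 60/26 = 0 - 3*10/13 = 0 - 30/13 = -30/13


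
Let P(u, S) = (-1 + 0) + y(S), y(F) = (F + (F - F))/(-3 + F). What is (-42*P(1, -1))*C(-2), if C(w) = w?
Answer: -63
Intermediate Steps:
y(F) = F/(-3 + F) (y(F) = (F + 0)/(-3 + F) = F/(-3 + F))
P(u, S) = -1 + S/(-3 + S) (P(u, S) = (-1 + 0) + S/(-3 + S) = -1 + S/(-3 + S))
(-42*P(1, -1))*C(-2) = -126/(-3 - 1)*(-2) = -126/(-4)*(-2) = -126*(-1)/4*(-2) = -42*(-¾)*(-2) = (63/2)*(-2) = -63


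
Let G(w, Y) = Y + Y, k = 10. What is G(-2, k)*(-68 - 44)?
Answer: -2240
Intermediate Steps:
G(w, Y) = 2*Y
G(-2, k)*(-68 - 44) = (2*10)*(-68 - 44) = 20*(-112) = -2240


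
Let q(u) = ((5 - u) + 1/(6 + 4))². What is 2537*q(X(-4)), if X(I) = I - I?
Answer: 6598737/100 ≈ 65987.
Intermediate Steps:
X(I) = 0
q(u) = (51/10 - u)² (q(u) = ((5 - u) + 1/10)² = ((5 - u) + ⅒)² = (51/10 - u)²)
2537*q(X(-4)) = 2537*((-51 + 10*0)²/100) = 2537*((-51 + 0)²/100) = 2537*((1/100)*(-51)²) = 2537*((1/100)*2601) = 2537*(2601/100) = 6598737/100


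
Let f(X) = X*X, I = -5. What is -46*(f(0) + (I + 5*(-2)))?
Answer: 690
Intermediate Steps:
f(X) = X²
-46*(f(0) + (I + 5*(-2))) = -46*(0² + (-5 + 5*(-2))) = -46*(0 + (-5 - 10)) = -46*(0 - 15) = -46*(-15) = 690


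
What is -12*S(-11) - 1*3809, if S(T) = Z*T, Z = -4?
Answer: -4337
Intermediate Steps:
S(T) = -4*T
-12*S(-11) - 1*3809 = -(-48)*(-11) - 1*3809 = -12*44 - 3809 = -528 - 3809 = -4337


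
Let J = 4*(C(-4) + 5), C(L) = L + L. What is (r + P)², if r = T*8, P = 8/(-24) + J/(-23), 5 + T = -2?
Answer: 14830201/4761 ≈ 3114.9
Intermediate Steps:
C(L) = 2*L
J = -12 (J = 4*(2*(-4) + 5) = 4*(-8 + 5) = 4*(-3) = -12)
T = -7 (T = -5 - 2 = -7)
P = 13/69 (P = 8/(-24) - 12/(-23) = 8*(-1/24) - 12*(-1/23) = -⅓ + 12/23 = 13/69 ≈ 0.18841)
r = -56 (r = -7*8 = -56)
(r + P)² = (-56 + 13/69)² = (-3851/69)² = 14830201/4761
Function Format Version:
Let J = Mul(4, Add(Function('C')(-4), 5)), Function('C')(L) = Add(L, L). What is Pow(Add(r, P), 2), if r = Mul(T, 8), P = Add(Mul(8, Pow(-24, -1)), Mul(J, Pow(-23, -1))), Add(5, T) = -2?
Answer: Rational(14830201, 4761) ≈ 3114.9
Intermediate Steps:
Function('C')(L) = Mul(2, L)
J = -12 (J = Mul(4, Add(Mul(2, -4), 5)) = Mul(4, Add(-8, 5)) = Mul(4, -3) = -12)
T = -7 (T = Add(-5, -2) = -7)
P = Rational(13, 69) (P = Add(Mul(8, Pow(-24, -1)), Mul(-12, Pow(-23, -1))) = Add(Mul(8, Rational(-1, 24)), Mul(-12, Rational(-1, 23))) = Add(Rational(-1, 3), Rational(12, 23)) = Rational(13, 69) ≈ 0.18841)
r = -56 (r = Mul(-7, 8) = -56)
Pow(Add(r, P), 2) = Pow(Add(-56, Rational(13, 69)), 2) = Pow(Rational(-3851, 69), 2) = Rational(14830201, 4761)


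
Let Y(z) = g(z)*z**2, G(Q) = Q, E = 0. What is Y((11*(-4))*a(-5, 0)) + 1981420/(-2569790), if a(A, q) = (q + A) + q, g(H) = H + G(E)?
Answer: 2736312193858/256979 ≈ 1.0648e+7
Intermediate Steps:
g(H) = H (g(H) = H + 0 = H)
a(A, q) = A + 2*q (a(A, q) = (A + q) + q = A + 2*q)
Y(z) = z**3 (Y(z) = z*z**2 = z**3)
Y((11*(-4))*a(-5, 0)) + 1981420/(-2569790) = ((11*(-4))*(-5 + 2*0))**3 + 1981420/(-2569790) = (-44*(-5 + 0))**3 + 1981420*(-1/2569790) = (-44*(-5))**3 - 198142/256979 = 220**3 - 198142/256979 = 10648000 - 198142/256979 = 2736312193858/256979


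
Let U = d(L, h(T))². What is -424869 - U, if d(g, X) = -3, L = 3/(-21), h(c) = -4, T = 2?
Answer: -424878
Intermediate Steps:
L = -⅐ (L = 3*(-1/21) = -⅐ ≈ -0.14286)
U = 9 (U = (-3)² = 9)
-424869 - U = -424869 - 1*9 = -424869 - 9 = -424878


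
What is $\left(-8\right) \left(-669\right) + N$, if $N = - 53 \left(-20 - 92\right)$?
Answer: $11288$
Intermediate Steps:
$N = 5936$ ($N = - 53 \left(-20 - 92\right) = \left(-53\right) \left(-112\right) = 5936$)
$\left(-8\right) \left(-669\right) + N = \left(-8\right) \left(-669\right) + 5936 = 5352 + 5936 = 11288$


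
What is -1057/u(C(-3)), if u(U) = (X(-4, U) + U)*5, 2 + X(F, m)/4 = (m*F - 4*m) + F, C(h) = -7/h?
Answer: 3171/1445 ≈ 2.1945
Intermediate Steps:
X(F, m) = -8 - 16*m + 4*F + 4*F*m (X(F, m) = -8 + 4*((m*F - 4*m) + F) = -8 + 4*((F*m - 4*m) + F) = -8 + 4*((-4*m + F*m) + F) = -8 + 4*(F - 4*m + F*m) = -8 + (-16*m + 4*F + 4*F*m) = -8 - 16*m + 4*F + 4*F*m)
u(U) = -120 - 155*U (u(U) = ((-8 - 16*U + 4*(-4) + 4*(-4)*U) + U)*5 = ((-8 - 16*U - 16 - 16*U) + U)*5 = ((-24 - 32*U) + U)*5 = (-24 - 31*U)*5 = -120 - 155*U)
-1057/u(C(-3)) = -1057/(-120 - (-1085)/(-3)) = -1057/(-120 - (-1085)*(-1)/3) = -1057/(-120 - 155*7/3) = -1057/(-120 - 1085/3) = -1057/(-1445/3) = -1057*(-3/1445) = 3171/1445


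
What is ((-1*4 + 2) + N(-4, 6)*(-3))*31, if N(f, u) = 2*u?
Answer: -1178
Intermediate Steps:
((-1*4 + 2) + N(-4, 6)*(-3))*31 = ((-1*4 + 2) + (2*6)*(-3))*31 = ((-4 + 2) + 12*(-3))*31 = (-2 - 36)*31 = -38*31 = -1178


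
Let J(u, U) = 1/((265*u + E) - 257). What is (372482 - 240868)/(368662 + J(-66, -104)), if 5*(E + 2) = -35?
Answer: 2336938184/6545962471 ≈ 0.35700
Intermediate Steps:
E = -9 (E = -2 + (1/5)*(-35) = -2 - 7 = -9)
J(u, U) = 1/(-266 + 265*u) (J(u, U) = 1/((265*u - 9) - 257) = 1/((-9 + 265*u) - 257) = 1/(-266 + 265*u))
(372482 - 240868)/(368662 + J(-66, -104)) = (372482 - 240868)/(368662 + 1/(-266 + 265*(-66))) = 131614/(368662 + 1/(-266 - 17490)) = 131614/(368662 + 1/(-17756)) = 131614/(368662 - 1/17756) = 131614/(6545962471/17756) = 131614*(17756/6545962471) = 2336938184/6545962471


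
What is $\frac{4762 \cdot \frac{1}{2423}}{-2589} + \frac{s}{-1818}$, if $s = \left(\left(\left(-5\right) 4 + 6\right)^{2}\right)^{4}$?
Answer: $- \frac{1542973616322758}{1900763541} \approx -8.1177 \cdot 10^{5}$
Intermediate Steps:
$s = 1475789056$ ($s = \left(\left(-20 + 6\right)^{2}\right)^{4} = \left(\left(-14\right)^{2}\right)^{4} = 196^{4} = 1475789056$)
$\frac{4762 \cdot \frac{1}{2423}}{-2589} + \frac{s}{-1818} = \frac{4762 \cdot \frac{1}{2423}}{-2589} + \frac{1475789056}{-1818} = 4762 \cdot \frac{1}{2423} \left(- \frac{1}{2589}\right) + 1475789056 \left(- \frac{1}{1818}\right) = \frac{4762}{2423} \left(- \frac{1}{2589}\right) - \frac{737894528}{909} = - \frac{4762}{6273147} - \frac{737894528}{909} = - \frac{1542973616322758}{1900763541}$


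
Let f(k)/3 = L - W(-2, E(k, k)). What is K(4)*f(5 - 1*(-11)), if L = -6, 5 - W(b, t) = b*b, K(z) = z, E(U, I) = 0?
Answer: -84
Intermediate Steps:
W(b, t) = 5 - b² (W(b, t) = 5 - b*b = 5 - b²)
f(k) = -21 (f(k) = 3*(-6 - (5 - 1*(-2)²)) = 3*(-6 - (5 - 1*4)) = 3*(-6 - (5 - 4)) = 3*(-6 - 1*1) = 3*(-6 - 1) = 3*(-7) = -21)
K(4)*f(5 - 1*(-11)) = 4*(-21) = -84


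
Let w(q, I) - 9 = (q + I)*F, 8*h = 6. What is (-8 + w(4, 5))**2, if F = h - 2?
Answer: 1681/16 ≈ 105.06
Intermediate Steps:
h = 3/4 (h = (1/8)*6 = 3/4 ≈ 0.75000)
F = -5/4 (F = 3/4 - 2 = -5/4 ≈ -1.2500)
w(q, I) = 9 - 5*I/4 - 5*q/4 (w(q, I) = 9 + (q + I)*(-5/4) = 9 + (I + q)*(-5/4) = 9 + (-5*I/4 - 5*q/4) = 9 - 5*I/4 - 5*q/4)
(-8 + w(4, 5))**2 = (-8 + (9 - 5/4*5 - 5/4*4))**2 = (-8 + (9 - 25/4 - 5))**2 = (-8 - 9/4)**2 = (-41/4)**2 = 1681/16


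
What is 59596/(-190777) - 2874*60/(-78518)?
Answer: 14109113576/7489714243 ≈ 1.8838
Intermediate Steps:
59596/(-190777) - 2874*60/(-78518) = 59596*(-1/190777) - 172440*(-1/78518) = -59596/190777 + 86220/39259 = 14109113576/7489714243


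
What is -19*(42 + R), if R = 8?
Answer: -950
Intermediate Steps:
-19*(42 + R) = -19*(42 + 8) = -19*50 = -1*950 = -950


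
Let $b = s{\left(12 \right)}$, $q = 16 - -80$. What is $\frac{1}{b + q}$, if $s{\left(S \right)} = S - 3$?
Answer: $\frac{1}{105} \approx 0.0095238$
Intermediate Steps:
$q = 96$ ($q = 16 + 80 = 96$)
$s{\left(S \right)} = -3 + S$ ($s{\left(S \right)} = S - 3 = -3 + S$)
$b = 9$ ($b = -3 + 12 = 9$)
$\frac{1}{b + q} = \frac{1}{9 + 96} = \frac{1}{105}$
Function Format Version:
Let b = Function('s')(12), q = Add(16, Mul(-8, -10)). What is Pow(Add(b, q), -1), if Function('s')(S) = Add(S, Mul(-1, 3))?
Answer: Rational(1, 105) ≈ 0.0095238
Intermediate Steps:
q = 96 (q = Add(16, 80) = 96)
Function('s')(S) = Add(-3, S) (Function('s')(S) = Add(S, -3) = Add(-3, S))
b = 9 (b = Add(-3, 12) = 9)
Pow(Add(b, q), -1) = Pow(Add(9, 96), -1) = Pow(105, -1) = Rational(1, 105)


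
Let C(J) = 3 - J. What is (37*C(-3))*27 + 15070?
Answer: 21064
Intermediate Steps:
(37*C(-3))*27 + 15070 = (37*(3 - 1*(-3)))*27 + 15070 = (37*(3 + 3))*27 + 15070 = (37*6)*27 + 15070 = 222*27 + 15070 = 5994 + 15070 = 21064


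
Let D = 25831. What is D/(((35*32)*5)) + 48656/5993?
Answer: 427278783/33560800 ≈ 12.731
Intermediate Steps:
D/(((35*32)*5)) + 48656/5993 = 25831/(((35*32)*5)) + 48656/5993 = 25831/((1120*5)) + 48656*(1/5993) = 25831/5600 + 48656/5993 = 427278783/33560800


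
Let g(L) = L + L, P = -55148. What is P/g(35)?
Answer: -27574/35 ≈ -787.83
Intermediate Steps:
g(L) = 2*L
P/g(35) = -55148/(2*35) = -55148/70 = -55148*1/70 = -27574/35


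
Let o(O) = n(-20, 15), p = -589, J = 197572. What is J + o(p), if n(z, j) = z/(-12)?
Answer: 592721/3 ≈ 1.9757e+5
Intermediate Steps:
n(z, j) = -z/12 (n(z, j) = z*(-1/12) = -z/12)
o(O) = 5/3 (o(O) = -1/12*(-20) = 5/3)
J + o(p) = 197572 + 5/3 = 592721/3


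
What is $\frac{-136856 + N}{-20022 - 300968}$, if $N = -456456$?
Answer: $\frac{296656}{160495} \approx 1.8484$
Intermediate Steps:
$\frac{-136856 + N}{-20022 - 300968} = \frac{-136856 - 456456}{-20022 - 300968} = - \frac{593312}{-320990} = \left(-593312\right) \left(- \frac{1}{320990}\right) = \frac{296656}{160495}$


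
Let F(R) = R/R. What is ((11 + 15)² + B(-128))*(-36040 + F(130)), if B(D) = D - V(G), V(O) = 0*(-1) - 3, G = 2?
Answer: -19857489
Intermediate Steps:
F(R) = 1
V(O) = -3 (V(O) = 0 - 3 = -3)
B(D) = 3 + D (B(D) = D - 1*(-3) = D + 3 = 3 + D)
((11 + 15)² + B(-128))*(-36040 + F(130)) = ((11 + 15)² + (3 - 128))*(-36040 + 1) = (26² - 125)*(-36039) = (676 - 125)*(-36039) = 551*(-36039) = -19857489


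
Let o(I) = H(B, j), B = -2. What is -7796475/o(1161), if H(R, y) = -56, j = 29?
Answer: 7796475/56 ≈ 1.3922e+5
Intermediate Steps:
o(I) = -56
-7796475/o(1161) = -7796475/(-56) = -7796475*(-1/56) = 7796475/56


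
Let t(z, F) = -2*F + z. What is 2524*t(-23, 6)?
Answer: -88340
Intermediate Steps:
t(z, F) = z - 2*F
2524*t(-23, 6) = 2524*(-23 - 2*6) = 2524*(-23 - 12) = 2524*(-35) = -88340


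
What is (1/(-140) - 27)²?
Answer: 14295961/19600 ≈ 729.39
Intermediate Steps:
(1/(-140) - 27)² = (-1/140 - 27)² = (-3781/140)² = 14295961/19600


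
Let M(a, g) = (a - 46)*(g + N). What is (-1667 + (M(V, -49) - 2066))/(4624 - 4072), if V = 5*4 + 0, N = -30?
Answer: -73/24 ≈ -3.0417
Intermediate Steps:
V = 20 (V = 20 + 0 = 20)
M(a, g) = (-46 + a)*(-30 + g) (M(a, g) = (a - 46)*(g - 30) = (-46 + a)*(-30 + g))
(-1667 + (M(V, -49) - 2066))/(4624 - 4072) = (-1667 + ((1380 - 46*(-49) - 30*20 + 20*(-49)) - 2066))/(4624 - 4072) = (-1667 + ((1380 + 2254 - 600 - 980) - 2066))/552 = (-1667 + (2054 - 2066))*(1/552) = (-1667 - 12)*(1/552) = -1679*1/552 = -73/24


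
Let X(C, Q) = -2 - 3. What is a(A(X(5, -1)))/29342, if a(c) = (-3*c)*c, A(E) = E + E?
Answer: -150/14671 ≈ -0.010224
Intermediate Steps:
X(C, Q) = -5
A(E) = 2*E
a(c) = -3*c²
a(A(X(5, -1)))/29342 = -3*(2*(-5))²/29342 = -3*(-10)²*(1/29342) = -3*100*(1/29342) = -300*1/29342 = -150/14671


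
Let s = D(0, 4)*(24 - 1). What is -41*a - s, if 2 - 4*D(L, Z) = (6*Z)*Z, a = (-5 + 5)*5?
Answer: 1081/2 ≈ 540.50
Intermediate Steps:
a = 0 (a = 0*5 = 0)
D(L, Z) = ½ - 3*Z²/2 (D(L, Z) = ½ - 6*Z*Z/4 = ½ - 3*Z²/2)
s = -1081/2 (s = (½ - 3/2*4²)*(24 - 1) = (½ - 3/2*16)*23 = (½ - 24)*23 = -47/2*23 = -1081/2 ≈ -540.50)
-41*a - s = -41*0 - 1*(-1081/2) = 0 + 1081/2 = 1081/2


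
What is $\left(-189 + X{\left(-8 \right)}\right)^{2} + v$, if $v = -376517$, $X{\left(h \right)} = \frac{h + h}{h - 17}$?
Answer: $- \frac{213148444}{625} \approx -3.4104 \cdot 10^{5}$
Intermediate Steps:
$X{\left(h \right)} = \frac{2 h}{-17 + h}$
$\left(-189 + X{\left(-8 \right)}\right)^{2} + v = \left(-189 + 2 \left(-8\right) \frac{1}{-17 - 8}\right)^{2} - 376517 = \left(-189 + 2 \left(-8\right) \frac{1}{-25}\right)^{2} - 376517 = \left(-189 + 2 \left(-8\right) \left(- \frac{1}{25}\right)\right)^{2} - 376517 = \left(-189 + \frac{16}{25}\right)^{2} - 376517 = \left(- \frac{4709}{25}\right)^{2} - 376517 = \frac{22174681}{625} - 376517 = - \frac{213148444}{625}$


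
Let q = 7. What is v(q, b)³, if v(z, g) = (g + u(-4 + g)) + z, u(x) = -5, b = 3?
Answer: 125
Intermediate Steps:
v(z, g) = -5 + g + z (v(z, g) = (g - 5) + z = (-5 + g) + z = -5 + g + z)
v(q, b)³ = (-5 + 3 + 7)³ = 5³ = 125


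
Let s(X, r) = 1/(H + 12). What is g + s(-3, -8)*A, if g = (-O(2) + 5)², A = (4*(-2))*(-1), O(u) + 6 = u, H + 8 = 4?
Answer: 82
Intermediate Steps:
H = -4 (H = -8 + 4 = -4)
O(u) = -6 + u
s(X, r) = ⅛ (s(X, r) = 1/(-4 + 12) = 1/8 = ⅛)
A = 8 (A = -8*(-1) = 8)
g = 81 (g = (-(-6 + 2) + 5)² = (-1*(-4) + 5)² = (4 + 5)² = 9² = 81)
g + s(-3, -8)*A = 81 + (⅛)*8 = 81 + 1 = 82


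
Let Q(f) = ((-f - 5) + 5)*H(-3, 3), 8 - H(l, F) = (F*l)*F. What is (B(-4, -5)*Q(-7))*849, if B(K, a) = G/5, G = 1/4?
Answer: 41601/4 ≈ 10400.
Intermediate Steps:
G = ¼ ≈ 0.25000
H(l, F) = 8 - l*F² (H(l, F) = 8 - F*l*F = 8 - l*F²)
Q(f) = -35*f (Q(f) = ((-f - 5) + 5)*(8 - 1*(-3)*3²) = ((-5 - f) + 5)*(8 - 1*(-3)*9) = (-f)*(8 + 27) = -f*35 = -35*f)
B(K, a) = 1/20 (B(K, a) = (¼)/5 = (¼)*(⅕) = 1/20)
(B(-4, -5)*Q(-7))*849 = ((-35*(-7))/20)*849 = ((1/20)*245)*849 = (49/4)*849 = 41601/4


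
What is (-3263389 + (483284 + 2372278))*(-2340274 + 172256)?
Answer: 884176276886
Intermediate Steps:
(-3263389 + (483284 + 2372278))*(-2340274 + 172256) = (-3263389 + 2855562)*(-2168018) = -407827*(-2168018) = 884176276886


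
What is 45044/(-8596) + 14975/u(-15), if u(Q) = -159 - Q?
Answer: -33802859/309456 ≈ -109.23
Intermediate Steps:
45044/(-8596) + 14975/u(-15) = 45044/(-8596) + 14975/(-159 - 1*(-15)) = 45044*(-1/8596) + 14975/(-159 + 15) = -11261/2149 + 14975/(-144) = -11261/2149 + 14975*(-1/144) = -11261/2149 - 14975/144 = -33802859/309456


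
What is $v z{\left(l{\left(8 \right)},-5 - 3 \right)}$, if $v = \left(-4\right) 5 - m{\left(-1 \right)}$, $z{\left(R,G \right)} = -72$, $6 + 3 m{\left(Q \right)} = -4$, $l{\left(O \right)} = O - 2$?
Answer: $1200$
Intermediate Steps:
$l{\left(O \right)} = -2 + O$
$m{\left(Q \right)} = - \frac{10}{3}$ ($m{\left(Q \right)} = -2 + \frac{1}{3} \left(-4\right) = -2 - \frac{4}{3} = - \frac{10}{3}$)
$v = - \frac{50}{3}$ ($v = \left(-4\right) 5 - - \frac{10}{3} = -20 + \frac{10}{3} = - \frac{50}{3} \approx -16.667$)
$v z{\left(l{\left(8 \right)},-5 - 3 \right)} = \left(- \frac{50}{3}\right) \left(-72\right) = 1200$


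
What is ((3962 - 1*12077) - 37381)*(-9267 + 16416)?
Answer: -325250904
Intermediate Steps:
((3962 - 1*12077) - 37381)*(-9267 + 16416) = ((3962 - 12077) - 37381)*7149 = (-8115 - 37381)*7149 = -45496*7149 = -325250904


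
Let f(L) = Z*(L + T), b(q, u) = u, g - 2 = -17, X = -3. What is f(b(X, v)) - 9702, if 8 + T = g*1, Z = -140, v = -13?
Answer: -4662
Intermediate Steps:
g = -15 (g = 2 - 17 = -15)
T = -23 (T = -8 - 15*1 = -8 - 15 = -23)
f(L) = 3220 - 140*L (f(L) = -140*(L - 23) = -140*(-23 + L) = 3220 - 140*L)
f(b(X, v)) - 9702 = (3220 - 140*(-13)) - 9702 = (3220 + 1820) - 9702 = 5040 - 9702 = -4662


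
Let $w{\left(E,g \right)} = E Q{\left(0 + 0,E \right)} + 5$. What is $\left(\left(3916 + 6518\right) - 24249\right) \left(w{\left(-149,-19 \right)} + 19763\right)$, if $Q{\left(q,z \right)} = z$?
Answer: $-579801735$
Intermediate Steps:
$w{\left(E,g \right)} = 5 + E^{2}$ ($w{\left(E,g \right)} = E E + 5 = E^{2} + 5 = 5 + E^{2}$)
$\left(\left(3916 + 6518\right) - 24249\right) \left(w{\left(-149,-19 \right)} + 19763\right) = \left(\left(3916 + 6518\right) - 24249\right) \left(\left(5 + \left(-149\right)^{2}\right) + 19763\right) = \left(10434 - 24249\right) \left(\left(5 + 22201\right) + 19763\right) = - 13815 \left(22206 + 19763\right) = \left(-13815\right) 41969 = -579801735$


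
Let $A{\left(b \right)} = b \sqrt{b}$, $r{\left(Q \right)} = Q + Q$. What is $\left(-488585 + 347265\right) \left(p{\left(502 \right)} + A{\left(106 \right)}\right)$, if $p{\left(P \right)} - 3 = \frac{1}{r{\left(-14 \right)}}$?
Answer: $- \frac{2932390}{7} - 14979920 \sqrt{106} \approx -1.5465 \cdot 10^{8}$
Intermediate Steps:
$r{\left(Q \right)} = 2 Q$
$p{\left(P \right)} = \frac{83}{28}$ ($p{\left(P \right)} = 3 + \frac{1}{2 \left(-14\right)} = 3 + \frac{1}{-28} = 3 - \frac{1}{28} = \frac{83}{28}$)
$A{\left(b \right)} = b^{\frac{3}{2}}$
$\left(-488585 + 347265\right) \left(p{\left(502 \right)} + A{\left(106 \right)}\right) = \left(-488585 + 347265\right) \left(\frac{83}{28} + 106^{\frac{3}{2}}\right) = - 141320 \left(\frac{83}{28} + 106 \sqrt{106}\right) = - \frac{2932390}{7} - 14979920 \sqrt{106}$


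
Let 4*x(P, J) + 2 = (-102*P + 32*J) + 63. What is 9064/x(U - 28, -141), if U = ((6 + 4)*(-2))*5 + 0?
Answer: 36256/8605 ≈ 4.2134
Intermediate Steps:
U = -100 (U = (10*(-2))*5 + 0 = -20*5 + 0 = -100 + 0 = -100)
x(P, J) = 61/4 + 8*J - 51*P/2 (x(P, J) = -½ + ((-102*P + 32*J) + 63)/4 = -½ + (63 - 102*P + 32*J)/4 = -½ + (63/4 + 8*J - 51*P/2) = 61/4 + 8*J - 51*P/2)
9064/x(U - 28, -141) = 9064/(61/4 + 8*(-141) - 51*(-100 - 28)/2) = 9064/(61/4 - 1128 - 51/2*(-128)) = 9064/(61/4 - 1128 + 3264) = 9064/(8605/4) = 9064*(4/8605) = 36256/8605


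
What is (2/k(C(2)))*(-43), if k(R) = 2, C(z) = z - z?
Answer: -43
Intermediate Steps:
C(z) = 0
(2/k(C(2)))*(-43) = (2/2)*(-43) = (2*(½))*(-43) = 1*(-43) = -43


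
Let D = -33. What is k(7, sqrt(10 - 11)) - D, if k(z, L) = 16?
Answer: 49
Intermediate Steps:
k(7, sqrt(10 - 11)) - D = 16 - 1*(-33) = 16 + 33 = 49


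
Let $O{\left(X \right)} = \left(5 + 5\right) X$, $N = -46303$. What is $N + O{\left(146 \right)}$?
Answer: $-44843$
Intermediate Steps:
$O{\left(X \right)} = 10 X$
$N + O{\left(146 \right)} = -46303 + 10 \cdot 146 = -46303 + 1460 = -44843$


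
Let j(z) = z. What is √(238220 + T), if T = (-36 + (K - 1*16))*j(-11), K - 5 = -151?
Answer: √240398 ≈ 490.30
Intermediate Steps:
K = -146 (K = 5 - 151 = -146)
T = 2178 (T = (-36 + (-146 - 1*16))*(-11) = (-36 + (-146 - 16))*(-11) = (-36 - 162)*(-11) = -198*(-11) = 2178)
√(238220 + T) = √(238220 + 2178) = √240398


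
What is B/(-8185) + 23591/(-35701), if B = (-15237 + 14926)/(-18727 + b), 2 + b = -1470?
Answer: -3900283177676/5902404024315 ≈ -0.66080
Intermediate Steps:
b = -1472 (b = -2 - 1470 = -1472)
B = 311/20199 (B = (-15237 + 14926)/(-18727 - 1472) = -311/(-20199) = -311*(-1/20199) = 311/20199 ≈ 0.015397)
B/(-8185) + 23591/(-35701) = (311/20199)/(-8185) + 23591/(-35701) = (311/20199)*(-1/8185) + 23591*(-1/35701) = -311/165328815 - 23591/35701 = -3900283177676/5902404024315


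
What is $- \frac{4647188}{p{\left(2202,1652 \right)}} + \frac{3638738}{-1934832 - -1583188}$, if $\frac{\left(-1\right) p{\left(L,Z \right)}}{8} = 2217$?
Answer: $\frac{49050597497}{194898687} \approx 251.67$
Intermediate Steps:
$p{\left(L,Z \right)} = -17736$ ($p{\left(L,Z \right)} = \left(-8\right) 2217 = -17736$)
$- \frac{4647188}{p{\left(2202,1652 \right)}} + \frac{3638738}{-1934832 - -1583188} = - \frac{4647188}{-17736} + \frac{3638738}{-1934832 - -1583188} = \left(-4647188\right) \left(- \frac{1}{17736}\right) + \frac{3638738}{-1934832 + 1583188} = \frac{1161797}{4434} + \frac{3638738}{-351644} = \frac{1161797}{4434} + 3638738 \left(- \frac{1}{351644}\right) = \frac{1161797}{4434} - \frac{1819369}{175822} = \frac{49050597497}{194898687}$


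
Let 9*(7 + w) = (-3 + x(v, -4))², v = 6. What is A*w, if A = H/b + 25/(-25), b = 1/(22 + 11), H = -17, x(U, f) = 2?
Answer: 34844/9 ≈ 3871.6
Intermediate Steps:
b = 1/33 ≈ 0.030303
w = -62/9 (w = -7 + (-3 + 2)²/9 = -7 + (⅑)*(-1)² = -7 + (⅑)*1 = -7 + ⅑ = -62/9 ≈ -6.8889)
A = -562 (A = -17/1/33 + 25/(-25) = -17*33 + 25*(-1/25) = -561 - 1 = -562)
A*w = -562*(-62/9) = 34844/9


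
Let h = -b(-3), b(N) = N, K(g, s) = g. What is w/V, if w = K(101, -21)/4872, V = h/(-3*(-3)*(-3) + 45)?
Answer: 101/812 ≈ 0.12438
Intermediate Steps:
h = 3 (h = -1*(-3) = 3)
V = ⅙ (V = 3/(-3*(-3)*(-3) + 45) = 3/(9*(-3) + 45) = 3/(-27 + 45) = 3/18 = (1/18)*3 = ⅙ ≈ 0.16667)
w = 101/4872 ≈ 0.020731
w/V = 101/(4872*(⅙)) = (101/4872)*6 = 101/812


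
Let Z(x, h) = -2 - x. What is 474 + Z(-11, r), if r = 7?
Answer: 483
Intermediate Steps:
474 + Z(-11, r) = 474 + (-2 - 1*(-11)) = 474 + (-2 + 11) = 474 + 9 = 483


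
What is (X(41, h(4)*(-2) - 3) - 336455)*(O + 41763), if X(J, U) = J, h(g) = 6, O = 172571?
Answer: -72104958276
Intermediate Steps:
(X(41, h(4)*(-2) - 3) - 336455)*(O + 41763) = (41 - 336455)*(172571 + 41763) = -336414*214334 = -72104958276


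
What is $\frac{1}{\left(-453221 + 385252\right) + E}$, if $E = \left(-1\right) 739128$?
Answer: $- \frac{1}{807097} \approx -1.239 \cdot 10^{-6}$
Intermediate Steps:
$E = -739128$
$\frac{1}{\left(-453221 + 385252\right) + E} = \frac{1}{\left(-453221 + 385252\right) - 739128} = \frac{1}{-67969 - 739128} = \frac{1}{-807097} = - \frac{1}{807097}$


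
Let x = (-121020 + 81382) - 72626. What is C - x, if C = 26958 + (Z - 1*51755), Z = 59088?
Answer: 146555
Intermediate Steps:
C = 34291 (C = 26958 + (59088 - 1*51755) = 26958 + (59088 - 51755) = 26958 + 7333 = 34291)
x = -112264 (x = -39638 - 72626 = -112264)
C - x = 34291 - 1*(-112264) = 34291 + 112264 = 146555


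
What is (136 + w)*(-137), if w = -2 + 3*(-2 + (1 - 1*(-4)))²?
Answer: -22057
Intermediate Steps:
w = 25 (w = -2 + 3*(-2 + (1 + 4))² = -2 + 3*(-2 + 5)² = -2 + 3*3² = -2 + 3*9 = -2 + 27 = 25)
(136 + w)*(-137) = (136 + 25)*(-137) = 161*(-137) = -22057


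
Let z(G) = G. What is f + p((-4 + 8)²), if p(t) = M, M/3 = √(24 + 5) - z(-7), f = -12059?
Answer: -12038 + 3*√29 ≈ -12022.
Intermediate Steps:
M = 21 + 3*√29 (M = 3*(√(24 + 5) - 1*(-7)) = 3*(√29 + 7) = 3*(7 + √29) = 21 + 3*√29 ≈ 37.156)
p(t) = 21 + 3*√29
f + p((-4 + 8)²) = -12059 + (21 + 3*√29) = -12038 + 3*√29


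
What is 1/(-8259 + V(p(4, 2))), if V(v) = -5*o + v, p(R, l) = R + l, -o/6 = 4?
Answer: -1/8133 ≈ -0.00012296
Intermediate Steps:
o = -24 (o = -6*4 = -24)
V(v) = 120 + v (V(v) = -5*(-24) + v = 120 + v)
1/(-8259 + V(p(4, 2))) = 1/(-8259 + (120 + (4 + 2))) = 1/(-8259 + (120 + 6)) = 1/(-8259 + 126) = 1/(-8133) = -1/8133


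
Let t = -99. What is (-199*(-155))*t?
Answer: -3053655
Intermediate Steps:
(-199*(-155))*t = -199*(-155)*(-99) = 30845*(-99) = -3053655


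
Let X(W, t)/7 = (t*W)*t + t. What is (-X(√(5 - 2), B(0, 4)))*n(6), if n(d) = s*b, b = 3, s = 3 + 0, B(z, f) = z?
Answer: 0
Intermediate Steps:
X(W, t) = 7*t + 7*W*t² (X(W, t) = 7*((t*W)*t + t) = 7*((W*t)*t + t) = 7*(W*t² + t) = 7*(t + W*t²) = 7*t + 7*W*t²)
s = 3
n(d) = 9 (n(d) = 3*3 = 9)
(-X(√(5 - 2), B(0, 4)))*n(6) = -7*0*(1 + √(5 - 2)*0)*9 = -7*0*(1 + √3*0)*9 = -7*0*(1 + 0)*9 = -7*0*9 = -1*0*9 = 0*9 = 0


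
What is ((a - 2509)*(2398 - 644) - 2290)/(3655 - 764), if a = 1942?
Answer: -996808/2891 ≈ -344.80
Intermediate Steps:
((a - 2509)*(2398 - 644) - 2290)/(3655 - 764) = ((1942 - 2509)*(2398 - 644) - 2290)/(3655 - 764) = (-567*1754 - 2290)/2891 = (-994518 - 2290)*(1/2891) = -996808*1/2891 = -996808/2891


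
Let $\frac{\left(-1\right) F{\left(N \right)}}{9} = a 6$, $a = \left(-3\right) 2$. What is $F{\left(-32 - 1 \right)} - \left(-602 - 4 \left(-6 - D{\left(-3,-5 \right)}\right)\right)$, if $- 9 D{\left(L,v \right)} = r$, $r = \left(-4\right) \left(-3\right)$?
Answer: $\frac{2722}{3} \approx 907.33$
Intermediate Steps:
$a = -6$
$r = 12$
$D{\left(L,v \right)} = - \frac{4}{3}$ ($D{\left(L,v \right)} = \left(- \frac{1}{9}\right) 12 = - \frac{4}{3}$)
$F{\left(N \right)} = 324$ ($F{\left(N \right)} = - 9 \left(\left(-6\right) 6\right) = \left(-9\right) \left(-36\right) = 324$)
$F{\left(-32 - 1 \right)} - \left(-602 - 4 \left(-6 - D{\left(-3,-5 \right)}\right)\right) = 324 + \left(623 - \left(21 - 4 \left(-6 - - \frac{4}{3}\right)\right)\right) = 324 + \left(623 - \left(21 - 4 \left(-6 + \frac{4}{3}\right)\right)\right) = 324 + \left(623 - \left(21 - - \frac{56}{3}\right)\right) = 324 + \left(623 - \left(21 + \frac{56}{3}\right)\right) = 324 + \left(623 - \frac{119}{3}\right) = 324 + \frac{1750}{3} = \frac{2722}{3}$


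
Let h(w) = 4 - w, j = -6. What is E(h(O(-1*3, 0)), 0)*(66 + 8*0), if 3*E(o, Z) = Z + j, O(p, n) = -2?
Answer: -132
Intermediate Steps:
E(o, Z) = -2 + Z/3 (E(o, Z) = (Z - 6)/3 = (-6 + Z)/3 = -2 + Z/3)
E(h(O(-1*3, 0)), 0)*(66 + 8*0) = (-2 + (⅓)*0)*(66 + 8*0) = (-2 + 0)*(66 + 0) = -2*66 = -132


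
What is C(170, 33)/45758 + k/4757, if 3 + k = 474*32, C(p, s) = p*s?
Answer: 360303420/108835403 ≈ 3.3105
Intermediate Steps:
k = 15165 (k = -3 + 474*32 = -3 + 15168 = 15165)
C(170, 33)/45758 + k/4757 = (170*33)/45758 + 15165/4757 = 5610*(1/45758) + 15165*(1/4757) = 2805/22879 + 15165/4757 = 360303420/108835403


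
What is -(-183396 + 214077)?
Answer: -30681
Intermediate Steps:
-(-183396 + 214077) = -1*30681 = -30681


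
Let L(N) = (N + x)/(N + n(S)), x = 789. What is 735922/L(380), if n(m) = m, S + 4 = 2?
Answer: 39739788/167 ≈ 2.3796e+5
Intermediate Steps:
S = -2 (S = -4 + 2 = -2)
L(N) = (789 + N)/(-2 + N) (L(N) = (N + 789)/(N - 2) = (789 + N)/(-2 + N))
735922/L(380) = 735922/(((789 + 380)/(-2 + 380))) = 735922/((1169/378)) = 735922/(((1/378)*1169)) = 735922/(167/54) = 735922*(54/167) = 39739788/167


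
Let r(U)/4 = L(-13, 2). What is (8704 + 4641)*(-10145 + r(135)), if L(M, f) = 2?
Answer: -135278265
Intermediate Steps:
r(U) = 8 (r(U) = 4*2 = 8)
(8704 + 4641)*(-10145 + r(135)) = (8704 + 4641)*(-10145 + 8) = 13345*(-10137) = -135278265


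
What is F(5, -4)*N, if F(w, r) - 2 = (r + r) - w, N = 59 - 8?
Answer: -561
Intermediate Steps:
N = 51
F(w, r) = 2 - w + 2*r (F(w, r) = 2 + ((r + r) - w) = 2 + (2*r - w) = 2 + (-w + 2*r) = 2 - w + 2*r)
F(5, -4)*N = (2 - 1*5 + 2*(-4))*51 = (2 - 5 - 8)*51 = -11*51 = -561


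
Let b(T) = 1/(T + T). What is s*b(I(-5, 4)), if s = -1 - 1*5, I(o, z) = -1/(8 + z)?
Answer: 36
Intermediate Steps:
b(T) = 1/(2*T)
s = -6 (s = -1 - 5 = -6)
s*b(I(-5, 4)) = -3/((-1/(8 + 4))) = -3/((-1/12)) = -3/((-1*1/12)) = -3/(-1/12) = -3*(-12) = -6*(-6) = 36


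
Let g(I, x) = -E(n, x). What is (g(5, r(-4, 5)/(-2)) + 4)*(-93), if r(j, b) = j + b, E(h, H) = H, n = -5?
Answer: -837/2 ≈ -418.50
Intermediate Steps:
r(j, b) = b + j
g(I, x) = -x
(g(5, r(-4, 5)/(-2)) + 4)*(-93) = (-(5 - 4)/(-2) + 4)*(-93) = (-(-1)/2 + 4)*(-93) = (-1*(-1/2) + 4)*(-93) = (1/2 + 4)*(-93) = (9/2)*(-93) = -837/2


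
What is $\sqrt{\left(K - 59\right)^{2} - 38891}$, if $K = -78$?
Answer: $i \sqrt{20122} \approx 141.85 i$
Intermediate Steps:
$\sqrt{\left(K - 59\right)^{2} - 38891} = \sqrt{\left(-78 - 59\right)^{2} - 38891} = \sqrt{\left(-137\right)^{2} - 38891} = \sqrt{18769 - 38891} = \sqrt{-20122} = i \sqrt{20122}$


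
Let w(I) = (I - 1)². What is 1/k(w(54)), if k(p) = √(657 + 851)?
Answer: √377/754 ≈ 0.025751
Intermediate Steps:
w(I) = (-1 + I)²
k(p) = 2*√377 (k(p) = √1508 = 2*√377)
1/k(w(54)) = 1/(2*√377) = √377/754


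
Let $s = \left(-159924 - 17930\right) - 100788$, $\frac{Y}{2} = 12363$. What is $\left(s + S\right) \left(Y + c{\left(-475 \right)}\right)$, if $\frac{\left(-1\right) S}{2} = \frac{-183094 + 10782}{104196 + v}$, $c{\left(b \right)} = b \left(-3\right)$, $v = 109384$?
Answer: $- \frac{2149583800014}{295} \approx -7.2867 \cdot 10^{9}$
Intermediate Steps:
$c{\left(b \right)} = - 3 b$
$Y = 24726$ ($Y = 2 \cdot 12363 = 24726$)
$s = -278642$ ($s = -177854 - 100788 = -278642$)
$S = \frac{476}{295}$ ($S = - 2 \frac{-183094 + 10782}{104196 + 109384} = - 2 \left(- \frac{172312}{213580}\right) = - 2 \left(\left(-172312\right) \frac{1}{213580}\right) = \left(-2\right) \left(- \frac{238}{295}\right) = \frac{476}{295} \approx 1.6136$)
$\left(s + S\right) \left(Y + c{\left(-475 \right)}\right) = \left(-278642 + \frac{476}{295}\right) \left(24726 - -1425\right) = - \frac{82198914 \left(24726 + 1425\right)}{295} = \left(- \frac{82198914}{295}\right) 26151 = - \frac{2149583800014}{295}$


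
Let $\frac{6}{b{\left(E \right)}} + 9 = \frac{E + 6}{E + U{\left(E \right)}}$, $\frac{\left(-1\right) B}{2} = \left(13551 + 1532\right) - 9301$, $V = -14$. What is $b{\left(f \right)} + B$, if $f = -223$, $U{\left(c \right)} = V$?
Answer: $- \frac{11079023}{958} \approx -11565.0$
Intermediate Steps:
$U{\left(c \right)} = -14$
$B = -11564$ ($B = - 2 \left(\left(13551 + 1532\right) - 9301\right) = - 2 \left(15083 - 9301\right) = \left(-2\right) 5782 = -11564$)
$b{\left(E \right)} = \frac{6}{-9 + \frac{6 + E}{-14 + E}}$ ($b{\left(E \right)} = \frac{6}{-9 + \frac{E + 6}{E - 14}} = \frac{6}{-9 + \frac{6 + E}{-14 + E}}$)
$b{\left(f \right)} + B = \frac{3 \left(14 - -223\right)}{2 \left(-33 + 2 \left(-223\right)\right)} - 11564 = \frac{3 \left(14 + 223\right)}{2 \left(-33 - 446\right)} - 11564 = \frac{3}{2} \frac{1}{-479} \cdot 237 - 11564 = \frac{3}{2} \left(- \frac{1}{479}\right) 237 - 11564 = - \frac{711}{958} - 11564 = - \frac{11079023}{958}$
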